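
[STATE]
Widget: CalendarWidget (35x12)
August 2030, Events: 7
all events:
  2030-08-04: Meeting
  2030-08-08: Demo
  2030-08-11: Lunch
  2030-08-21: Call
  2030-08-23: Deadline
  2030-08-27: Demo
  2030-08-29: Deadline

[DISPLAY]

            August 2030            
Mo Tu We Th Fr Sa Su               
          1  2  3  4*              
 5  6  7  8*  9 10 11*             
12 13 14 15 16 17 18               
19 20 21* 22 23* 24 25             
26 27* 28 29* 30 31                
                                   
                                   
                                   
                                   
                                   


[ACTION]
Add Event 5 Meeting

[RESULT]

            August 2030            
Mo Tu We Th Fr Sa Su               
          1  2  3  4*              
 5*  6  7  8*  9 10 11*            
12 13 14 15 16 17 18               
19 20 21* 22 23* 24 25             
26 27* 28 29* 30 31                
                                   
                                   
                                   
                                   
                                   


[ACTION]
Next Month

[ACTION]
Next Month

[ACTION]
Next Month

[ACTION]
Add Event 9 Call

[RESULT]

           November 2030           
Mo Tu We Th Fr Sa Su               
             1  2  3               
 4  5  6  7  8  9* 10              
11 12 13 14 15 16 17               
18 19 20 21 22 23 24               
25 26 27 28 29 30                  
                                   
                                   
                                   
                                   
                                   


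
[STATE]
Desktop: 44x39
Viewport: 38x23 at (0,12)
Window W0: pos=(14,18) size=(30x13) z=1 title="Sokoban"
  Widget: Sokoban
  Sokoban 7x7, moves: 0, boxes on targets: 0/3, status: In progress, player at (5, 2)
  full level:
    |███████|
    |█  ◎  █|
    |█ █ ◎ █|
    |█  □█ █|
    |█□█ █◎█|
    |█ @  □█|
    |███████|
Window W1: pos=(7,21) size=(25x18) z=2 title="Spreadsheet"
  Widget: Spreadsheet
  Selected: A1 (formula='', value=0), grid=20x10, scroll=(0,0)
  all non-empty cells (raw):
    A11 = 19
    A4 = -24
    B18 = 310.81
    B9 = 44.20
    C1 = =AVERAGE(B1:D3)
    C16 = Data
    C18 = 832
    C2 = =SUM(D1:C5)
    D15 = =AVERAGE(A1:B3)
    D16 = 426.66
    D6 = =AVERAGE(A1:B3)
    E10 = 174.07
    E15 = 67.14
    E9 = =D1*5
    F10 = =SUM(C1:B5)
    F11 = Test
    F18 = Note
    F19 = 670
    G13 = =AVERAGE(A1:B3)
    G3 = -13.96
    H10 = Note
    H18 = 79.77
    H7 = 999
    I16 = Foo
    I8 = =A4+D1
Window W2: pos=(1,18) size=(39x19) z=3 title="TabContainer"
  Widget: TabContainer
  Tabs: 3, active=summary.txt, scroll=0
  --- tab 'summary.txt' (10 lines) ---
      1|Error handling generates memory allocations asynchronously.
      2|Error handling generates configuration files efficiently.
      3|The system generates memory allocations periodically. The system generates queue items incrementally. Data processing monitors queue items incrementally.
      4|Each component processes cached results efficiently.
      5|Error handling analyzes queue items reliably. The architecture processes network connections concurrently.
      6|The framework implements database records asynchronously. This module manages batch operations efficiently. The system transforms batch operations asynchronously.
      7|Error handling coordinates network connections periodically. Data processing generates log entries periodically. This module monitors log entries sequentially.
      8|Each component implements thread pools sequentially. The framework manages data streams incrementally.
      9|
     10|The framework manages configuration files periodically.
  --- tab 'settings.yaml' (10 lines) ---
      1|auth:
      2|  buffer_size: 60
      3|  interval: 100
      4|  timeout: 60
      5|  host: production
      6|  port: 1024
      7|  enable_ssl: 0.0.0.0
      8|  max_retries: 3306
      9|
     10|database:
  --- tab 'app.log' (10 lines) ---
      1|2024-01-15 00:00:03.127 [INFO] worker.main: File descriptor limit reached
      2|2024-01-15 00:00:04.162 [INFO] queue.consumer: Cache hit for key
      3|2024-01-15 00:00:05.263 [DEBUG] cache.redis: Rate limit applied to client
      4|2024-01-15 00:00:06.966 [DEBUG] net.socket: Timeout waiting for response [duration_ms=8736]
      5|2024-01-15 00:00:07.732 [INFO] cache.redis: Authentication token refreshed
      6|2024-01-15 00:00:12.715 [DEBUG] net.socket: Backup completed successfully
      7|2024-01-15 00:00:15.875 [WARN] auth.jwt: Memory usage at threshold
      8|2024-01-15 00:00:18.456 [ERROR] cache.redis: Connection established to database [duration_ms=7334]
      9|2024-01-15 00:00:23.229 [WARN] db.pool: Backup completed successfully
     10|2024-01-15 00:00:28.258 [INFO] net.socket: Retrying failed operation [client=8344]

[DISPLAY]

                                      
                                      
                                      
                                      
                                      
                                      
 ┏━━━━━━━━━━━━━━━━━━━━━━━━━━━━━━━━━━━━
 ┃ TabContainer                       
 ┠────────────────────────────────────
 ┃[summary.txt]│ settings.yaml │ app.l
 ┃────────────────────────────────────
 ┃Error handling generates memory allo
 ┃Error handling generates configurati
 ┃The system generates memory allocati
 ┃Each component processes cached resu
 ┃Error handling analyzes queue items 
 ┃The framework implements database re
 ┃Error handling coordinates network c
 ┃Each component implements thread poo
 ┃                                    
 ┃The framework manages configuration 
 ┃                                    
 ┃                                    


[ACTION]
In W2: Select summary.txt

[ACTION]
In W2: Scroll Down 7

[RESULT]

                                      
                                      
                                      
                                      
                                      
                                      
 ┏━━━━━━━━━━━━━━━━━━━━━━━━━━━━━━━━━━━━
 ┃ TabContainer                       
 ┠────────────────────────────────────
 ┃[summary.txt]│ settings.yaml │ app.l
 ┃────────────────────────────────────
 ┃Each component implements thread poo
 ┃                                    
 ┃The framework manages configuration 
 ┃                                    
 ┃                                    
 ┃                                    
 ┃                                    
 ┃                                    
 ┃                                    
 ┃                                    
 ┃                                    
 ┃                                    


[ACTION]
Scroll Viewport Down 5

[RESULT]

                                      
                                      
 ┏━━━━━━━━━━━━━━━━━━━━━━━━━━━━━━━━━━━━
 ┃ TabContainer                       
 ┠────────────────────────────────────
 ┃[summary.txt]│ settings.yaml │ app.l
 ┃────────────────────────────────────
 ┃Each component implements thread poo
 ┃                                    
 ┃The framework manages configuration 
 ┃                                    
 ┃                                    
 ┃                                    
 ┃                                    
 ┃                                    
 ┃                                    
 ┃                                    
 ┃                                    
 ┃                                    
 ┃                                    
 ┗━━━━━━━━━━━━━━━━━━━━━━━━━━━━━━━━━━━━
       ┃ 11       19       0   ┃      
       ┗━━━━━━━━━━━━━━━━━━━━━━━┛      


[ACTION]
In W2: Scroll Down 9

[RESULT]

                                      
                                      
 ┏━━━━━━━━━━━━━━━━━━━━━━━━━━━━━━━━━━━━
 ┃ TabContainer                       
 ┠────────────────────────────────────
 ┃[summary.txt]│ settings.yaml │ app.l
 ┃────────────────────────────────────
 ┃The framework manages configuration 
 ┃                                    
 ┃                                    
 ┃                                    
 ┃                                    
 ┃                                    
 ┃                                    
 ┃                                    
 ┃                                    
 ┃                                    
 ┃                                    
 ┃                                    
 ┃                                    
 ┗━━━━━━━━━━━━━━━━━━━━━━━━━━━━━━━━━━━━
       ┃ 11       19       0   ┃      
       ┗━━━━━━━━━━━━━━━━━━━━━━━┛      


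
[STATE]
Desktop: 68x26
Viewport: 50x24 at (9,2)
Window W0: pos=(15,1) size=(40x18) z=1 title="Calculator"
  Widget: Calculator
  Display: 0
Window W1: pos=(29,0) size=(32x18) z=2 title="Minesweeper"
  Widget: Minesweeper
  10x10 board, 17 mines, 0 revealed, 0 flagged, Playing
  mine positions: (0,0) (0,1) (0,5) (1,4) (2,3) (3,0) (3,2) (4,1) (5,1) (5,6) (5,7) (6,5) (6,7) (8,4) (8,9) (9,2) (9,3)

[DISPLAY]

      ┃ Calculator  ┠─────────────────────────────
      ┠─────────────┃■■■■■■■■■■                   
      ┃             ┃■■■■■■■■■■                   
      ┃┌───┬───┬───┬┃■■■■■■■■■■                   
      ┃│ 7 │ 8 │ 9 │┃■■■■■■■■■■                   
      ┃├───┼───┼───┼┃■■■■■■■■■■                   
      ┃│ 4 │ 5 │ 6 │┃■■■■■■■■■■                   
      ┃├───┼───┼───┼┃■■■■■■■■■■                   
      ┃│ 1 │ 2 │ 3 │┃■■■■■■■■■■                   
      ┃├───┼───┼───┼┃■■■■■■■■■■                   
      ┃│ 0 │ . │ = │┃■■■■■■■■■■                   
      ┃├───┼───┼───┼┃                             
      ┃│ C │ MC│ MR│┃                             
      ┃└───┴───┴───┴┃                             
      ┃             ┃                             
      ┃             ┗━━━━━━━━━━━━━━━━━━━━━━━━━━━━━
      ┗━━━━━━━━━━━━━━━━━━━━━━━━━━━━━━━━━━━━━━┛    
                                                  
                                                  
                                                  
                                                  
                                                  
                                                  
                                                  


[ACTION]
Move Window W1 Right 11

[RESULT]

      ┃ Calculator         ┠──────────────────────
      ┠────────────────────┃■■■■■■■■■■            
      ┃                    ┃■■■■■■■■■■            
      ┃┌───┬───┬───┬───┐   ┃■■■■■■■■■■            
      ┃│ 7 │ 8 │ 9 │ ÷ │   ┃■■■■■■■■■■            
      ┃├───┼───┼───┼───┤   ┃■■■■■■■■■■            
      ┃│ 4 │ 5 │ 6 │ × │   ┃■■■■■■■■■■            
      ┃├───┼───┼───┼───┤   ┃■■■■■■■■■■            
      ┃│ 1 │ 2 │ 3 │ - │   ┃■■■■■■■■■■            
      ┃├───┼───┼───┼───┤   ┃■■■■■■■■■■            
      ┃│ 0 │ . │ = │ + │   ┃■■■■■■■■■■            
      ┃├───┼───┼───┼───┤   ┃                      
      ┃│ C │ MC│ MR│ M+│   ┃                      
      ┃└───┴───┴───┴───┘   ┃                      
      ┃                    ┃                      
      ┃                    ┗━━━━━━━━━━━━━━━━━━━━━━
      ┗━━━━━━━━━━━━━━━━━━━━━━━━━━━━━━━━━━━━━━┛    
                                                  
                                                  
                                                  
                                                  
                                                  
                                                  
                                                  


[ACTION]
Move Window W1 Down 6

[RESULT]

      ┃ Calculator                           ┃    
      ┠──────────────────────────────────────┨    
      ┃                                     0┃    
      ┃┌───┬───┬───┬───┐                     ┃    
      ┃│ 7 │ 8 │ 9 │ ÷ │   ┏━━━━━━━━━━━━━━━━━━━━━━
      ┃├───┼───┼───┼───┤   ┃ Minesweeper          
      ┃│ 4 │ 5 │ 6 │ × │   ┠──────────────────────
      ┃├───┼───┼───┼───┤   ┃■■■■■■■■■■            
      ┃│ 1 │ 2 │ 3 │ - │   ┃■■■■■■■■■■            
      ┃├───┼───┼───┼───┤   ┃■■■■■■■■■■            
      ┃│ 0 │ . │ = │ + │   ┃■■■■■■■■■■            
      ┃├───┼───┼───┼───┤   ┃■■■■■■■■■■            
      ┃│ C │ MC│ MR│ M+│   ┃■■■■■■■■■■            
      ┃└───┴───┴───┴───┘   ┃■■■■■■■■■■            
      ┃                    ┃■■■■■■■■■■            
      ┃                    ┃■■■■■■■■■■            
      ┗━━━━━━━━━━━━━━━━━━━━┃■■■■■■■■■■            
                           ┃                      
                           ┃                      
                           ┃                      
                           ┃                      
                           ┗━━━━━━━━━━━━━━━━━━━━━━
                                                  
                                                  


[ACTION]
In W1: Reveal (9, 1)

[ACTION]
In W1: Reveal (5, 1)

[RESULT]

      ┃ Calculator                           ┃    
      ┠──────────────────────────────────────┨    
      ┃                                     0┃    
      ┃┌───┬───┬───┬───┐                     ┃    
      ┃│ 7 │ 8 │ 9 │ ÷ │   ┏━━━━━━━━━━━━━━━━━━━━━━
      ┃├───┼───┼───┼───┤   ┃ Minesweeper          
      ┃│ 4 │ 5 │ 6 │ × │   ┠──────────────────────
      ┃├───┼───┼───┼───┤   ┃✹✹■■■✹■■■■            
      ┃│ 1 │ 2 │ 3 │ - │   ┃■■■■✹■■■■■            
      ┃├───┼───┼───┼───┤   ┃■■■✹■■■■■■            
      ┃│ 0 │ . │ = │ + │   ┃✹■✹■■■■■■■            
      ┃├───┼───┼───┼───┤   ┃■✹■■■■■■■■            
      ┃│ C │ MC│ MR│ M+│   ┃■✹■■■■✹✹■■            
      ┃└───┴───┴───┴───┘   ┃■■■■■✹■✹■■            
      ┃                    ┃■■■■■■■■■■            
      ┃                    ┃■■■■✹■■■■✹            
      ┗━━━━━━━━━━━━━━━━━━━━┃■1✹✹■■■■■■            
                           ┃                      
                           ┃                      
                           ┃                      
                           ┃                      
                           ┗━━━━━━━━━━━━━━━━━━━━━━
                                                  
                                                  


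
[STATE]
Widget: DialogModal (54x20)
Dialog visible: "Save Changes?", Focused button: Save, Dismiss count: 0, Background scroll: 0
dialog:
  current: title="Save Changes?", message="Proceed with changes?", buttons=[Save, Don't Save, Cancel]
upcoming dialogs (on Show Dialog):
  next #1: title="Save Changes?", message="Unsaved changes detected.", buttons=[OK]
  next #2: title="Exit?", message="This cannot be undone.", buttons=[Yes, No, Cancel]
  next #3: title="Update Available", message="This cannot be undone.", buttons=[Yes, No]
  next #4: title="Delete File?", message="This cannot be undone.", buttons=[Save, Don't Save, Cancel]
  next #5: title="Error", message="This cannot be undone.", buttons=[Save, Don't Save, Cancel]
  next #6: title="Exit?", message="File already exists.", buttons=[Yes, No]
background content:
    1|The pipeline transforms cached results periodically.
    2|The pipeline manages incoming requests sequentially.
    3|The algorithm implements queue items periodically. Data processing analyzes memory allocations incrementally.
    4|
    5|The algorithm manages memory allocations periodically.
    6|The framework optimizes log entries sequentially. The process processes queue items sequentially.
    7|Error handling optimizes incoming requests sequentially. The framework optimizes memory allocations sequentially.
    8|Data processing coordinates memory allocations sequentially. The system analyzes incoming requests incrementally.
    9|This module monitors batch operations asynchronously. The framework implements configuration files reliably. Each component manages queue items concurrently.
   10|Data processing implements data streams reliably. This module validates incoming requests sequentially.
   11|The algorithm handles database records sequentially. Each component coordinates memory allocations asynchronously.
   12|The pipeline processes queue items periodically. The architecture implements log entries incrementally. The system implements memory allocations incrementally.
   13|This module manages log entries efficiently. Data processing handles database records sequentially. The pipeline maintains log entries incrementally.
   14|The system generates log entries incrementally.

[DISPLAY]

The pipeline transforms cached results periodically.  
The pipeline manages incoming requests sequentially.  
The algorithm implements queue items periodically. Dat
                                                      
The algorithm manages memory allocations periodically.
The framework optimizes log entries sequentially. The 
Error handling optimizes incoming requests sequentiall
Data proces┌──────────────────────────────┐ons sequent
This module│        Save Changes?         │hronously. 
Data proces│    Proceed with changes?     │iably. This
The algorit│ [Save]  Don't Save   Cancel  │entially. E
The pipelin└──────────────────────────────┘ally. The a
This module manages log entries efficiently. Data proc
The system generates log entries incrementally.       
                                                      
                                                      
                                                      
                                                      
                                                      
                                                      


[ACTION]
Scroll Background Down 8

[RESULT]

This module monitors batch operations asynchronously. 
Data processing implements data streams reliably. This
The algorithm handles database records sequentially. E
The pipeline processes queue items periodically. The a
This module manages log entries efficiently. Data proc
The system generates log entries incrementally.       
                                                      
           ┌──────────────────────────────┐           
           │        Save Changes?         │           
           │    Proceed with changes?     │           
           │ [Save]  Don't Save   Cancel  │           
           └──────────────────────────────┘           
                                                      
                                                      
                                                      
                                                      
                                                      
                                                      
                                                      
                                                      


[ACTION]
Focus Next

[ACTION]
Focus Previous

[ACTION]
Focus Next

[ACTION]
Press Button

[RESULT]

This module monitors batch operations asynchronously. 
Data processing implements data streams reliably. This
The algorithm handles database records sequentially. E
The pipeline processes queue items periodically. The a
This module manages log entries efficiently. Data proc
The system generates log entries incrementally.       
                                                      
                                                      
                                                      
                                                      
                                                      
                                                      
                                                      
                                                      
                                                      
                                                      
                                                      
                                                      
                                                      
                                                      


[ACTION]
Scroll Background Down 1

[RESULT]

Data processing implements data streams reliably. This
The algorithm handles database records sequentially. E
The pipeline processes queue items periodically. The a
This module manages log entries efficiently. Data proc
The system generates log entries incrementally.       
                                                      
                                                      
                                                      
                                                      
                                                      
                                                      
                                                      
                                                      
                                                      
                                                      
                                                      
                                                      
                                                      
                                                      
                                                      


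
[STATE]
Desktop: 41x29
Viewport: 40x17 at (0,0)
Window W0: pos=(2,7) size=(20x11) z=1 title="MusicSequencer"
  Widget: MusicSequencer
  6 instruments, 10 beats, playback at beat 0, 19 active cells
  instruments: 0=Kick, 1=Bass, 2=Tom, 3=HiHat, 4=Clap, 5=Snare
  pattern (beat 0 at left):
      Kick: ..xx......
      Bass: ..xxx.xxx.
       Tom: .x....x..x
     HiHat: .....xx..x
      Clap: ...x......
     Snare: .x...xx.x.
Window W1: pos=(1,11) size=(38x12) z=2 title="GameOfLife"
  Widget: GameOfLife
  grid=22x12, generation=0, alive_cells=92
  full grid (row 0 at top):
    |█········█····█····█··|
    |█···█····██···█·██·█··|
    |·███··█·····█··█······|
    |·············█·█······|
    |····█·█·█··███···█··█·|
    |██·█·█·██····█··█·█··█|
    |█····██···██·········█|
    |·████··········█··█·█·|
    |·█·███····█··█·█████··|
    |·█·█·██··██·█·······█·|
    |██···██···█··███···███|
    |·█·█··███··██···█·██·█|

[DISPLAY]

                                        
                                        
                                        
                                        
                                        
                                        
                                        
  ┏━━━━━━━━━━━━━━━━━━┓                  
  ┃ MusicSequencer   ┃                  
  ┠──────────────────┨                  
  ┃      ▼123456789  ┃                  
 ┏━━━━━━━━━━━━━━━━━━━━━━━━━━━━━━━━━━━━┓ 
 ┃ GameOfLife                         ┃ 
 ┠────────────────────────────────────┨ 
 ┃Gen: 0                              ┃ 
 ┃·███··█·····█··█······              ┃ 
 ┃·············█·█······              ┃ 


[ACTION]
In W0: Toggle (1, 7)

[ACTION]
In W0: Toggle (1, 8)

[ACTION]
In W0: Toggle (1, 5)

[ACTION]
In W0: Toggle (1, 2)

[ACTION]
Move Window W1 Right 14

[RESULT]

                                        
                                        
                                        
                                        
                                        
                                        
                                        
  ┏━━━━━━━━━━━━━━━━━━┓                  
  ┃ MusicSequencer   ┃                  
  ┠──────────────────┨                  
  ┃      ▼123456789  ┃                  
  ┃┏━━━━━━━━━━━━━━━━━━━━━━━━━━━━━━━━━━━━
  ┃┃ GameOfLife                         
  ┃┠────────────────────────────────────
  ┃┃Gen: 0                              
  ┃┃·███··█·····█··█······              
  ┃┃·············█·█······              


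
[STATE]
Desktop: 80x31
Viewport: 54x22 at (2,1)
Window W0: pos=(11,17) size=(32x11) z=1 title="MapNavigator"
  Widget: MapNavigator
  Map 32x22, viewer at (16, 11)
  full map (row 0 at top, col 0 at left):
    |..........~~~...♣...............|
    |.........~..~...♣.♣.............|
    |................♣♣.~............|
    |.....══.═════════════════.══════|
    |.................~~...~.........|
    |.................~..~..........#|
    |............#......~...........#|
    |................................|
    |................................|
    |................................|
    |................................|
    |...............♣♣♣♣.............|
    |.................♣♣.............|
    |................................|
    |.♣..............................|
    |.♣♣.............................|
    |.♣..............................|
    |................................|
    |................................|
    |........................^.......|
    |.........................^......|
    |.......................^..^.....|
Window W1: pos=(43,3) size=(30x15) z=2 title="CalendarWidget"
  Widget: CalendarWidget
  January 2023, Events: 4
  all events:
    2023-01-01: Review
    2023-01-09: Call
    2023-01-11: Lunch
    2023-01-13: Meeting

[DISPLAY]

                                                      
                                                      
                                         ┏━━━━━━━━━━━━
                                         ┃ CalendarWid
                                         ┠────────────
                                         ┃        Janu
                                         ┃Mo Tu We Th 
                                         ┃            
                                         ┃ 2  3  4  5 
                                         ┃ 9* 10 11* 1
                                         ┃16 17 18 19 
                                         ┃23 24 25 26 
                                         ┃30 31       
                                         ┃            
                                         ┃            
                                         ┃            
         ┏━━━━━━━━━━━━━━━━━━━━━━━━━━━━━━┓┗━━━━━━━━━━━━
         ┃ MapNavigator                 ┃             
         ┠──────────────────────────────┨             
         ┃..............................┃             
         ┃..............................┃             
         ┃..............................┃             


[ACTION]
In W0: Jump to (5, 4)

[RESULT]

                                                      
                                                      
                                         ┏━━━━━━━━━━━━
                                         ┃ CalendarWid
                                         ┠────────────
                                         ┃        Janu
                                         ┃Mo Tu We Th 
                                         ┃            
                                         ┃ 2  3  4  5 
                                         ┃ 9* 10 11* 1
                                         ┃16 17 18 19 
                                         ┃23 24 25 26 
                                         ┃30 31       
                                         ┃            
                                         ┃            
                                         ┃            
         ┏━━━━━━━━━━━━━━━━━━━━━━━━━━━━━━┓┗━━━━━━━━━━━━
         ┃ MapNavigator                 ┃             
         ┠──────────────────────────────┨             
         ┃          .........~..~...♣.♣.┃             
         ┃          ................♣♣.~┃             
         ┃          .....══.════════════┃             


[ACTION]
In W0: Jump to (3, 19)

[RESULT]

                                                      
                                                      
                                         ┏━━━━━━━━━━━━
                                         ┃ CalendarWid
                                         ┠────────────
                                         ┃        Janu
                                         ┃Mo Tu We Th 
                                         ┃            
                                         ┃ 2  3  4  5 
                                         ┃ 9* 10 11* 1
                                         ┃16 17 18 19 
                                         ┃23 24 25 26 
                                         ┃30 31       
                                         ┃            
                                         ┃            
                                         ┃            
         ┏━━━━━━━━━━━━━━━━━━━━━━━━━━━━━━┓┗━━━━━━━━━━━━
         ┃ MapNavigator                 ┃             
         ┠──────────────────────────────┨             
         ┃            .♣................┃             
         ┃            ..................┃             
         ┃            ..................┃             


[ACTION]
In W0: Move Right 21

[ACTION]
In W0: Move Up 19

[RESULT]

                                                      
                                                      
                                         ┏━━━━━━━━━━━━
                                         ┃ CalendarWid
                                         ┠────────────
                                         ┃        Janu
                                         ┃Mo Tu We Th 
                                         ┃            
                                         ┃ 2  3  4  5 
                                         ┃ 9* 10 11* 1
                                         ┃16 17 18 19 
                                         ┃23 24 25 26 
                                         ┃30 31       
                                         ┃            
                                         ┃            
                                         ┃            
         ┏━━━━━━━━━━━━━━━━━━━━━━━━━━━━━━┓┗━━━━━━━━━━━━
         ┃ MapNavigator                 ┃             
         ┠──────────────────────────────┨             
         ┃                              ┃             
         ┃                              ┃             
         ┃                              ┃             


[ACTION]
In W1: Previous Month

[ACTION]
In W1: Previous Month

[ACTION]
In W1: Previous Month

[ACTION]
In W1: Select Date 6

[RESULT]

                                                      
                                                      
                                         ┏━━━━━━━━━━━━
                                         ┃ CalendarWid
                                         ┠────────────
                                         ┃        Octo
                                         ┃Mo Tu We Th 
                                         ┃            
                                         ┃ 3  4  5 [ 6
                                         ┃10 11 12 13 
                                         ┃17 18 19 20 
                                         ┃24 25 26 27 
                                         ┃31          
                                         ┃            
                                         ┃            
                                         ┃            
         ┏━━━━━━━━━━━━━━━━━━━━━━━━━━━━━━┓┗━━━━━━━━━━━━
         ┃ MapNavigator                 ┃             
         ┠──────────────────────────────┨             
         ┃                              ┃             
         ┃                              ┃             
         ┃                              ┃             


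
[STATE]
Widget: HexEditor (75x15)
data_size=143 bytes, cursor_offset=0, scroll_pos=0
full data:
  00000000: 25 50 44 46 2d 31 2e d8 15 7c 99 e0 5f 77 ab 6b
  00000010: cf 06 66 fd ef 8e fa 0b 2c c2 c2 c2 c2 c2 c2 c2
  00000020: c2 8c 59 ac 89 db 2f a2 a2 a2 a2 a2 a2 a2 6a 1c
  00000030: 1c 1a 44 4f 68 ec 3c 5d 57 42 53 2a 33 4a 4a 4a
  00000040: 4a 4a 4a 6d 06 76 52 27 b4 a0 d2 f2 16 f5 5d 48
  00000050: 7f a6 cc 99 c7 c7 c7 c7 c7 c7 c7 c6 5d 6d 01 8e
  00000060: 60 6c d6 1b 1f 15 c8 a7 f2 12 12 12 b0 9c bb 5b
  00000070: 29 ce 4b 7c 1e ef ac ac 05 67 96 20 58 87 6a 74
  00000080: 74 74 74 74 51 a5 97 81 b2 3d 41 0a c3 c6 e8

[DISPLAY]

00000000  25 50 44 46 2d 31 2e d8  15 7c 99 e0 5f 77 ab 6b  |%PDF-1...|.._w
00000010  cf 06 66 fd ef 8e fa 0b  2c c2 c2 c2 c2 c2 c2 c2  |..f.....,.....
00000020  c2 8c 59 ac 89 db 2f a2  a2 a2 a2 a2 a2 a2 6a 1c  |..Y.../.......
00000030  1c 1a 44 4f 68 ec 3c 5d  57 42 53 2a 33 4a 4a 4a  |..DOh.<]WBS*3J
00000040  4a 4a 4a 6d 06 76 52 27  b4 a0 d2 f2 16 f5 5d 48  |JJJm.vR'......
00000050  7f a6 cc 99 c7 c7 c7 c7  c7 c7 c7 c6 5d 6d 01 8e  |............]m
00000060  60 6c d6 1b 1f 15 c8 a7  f2 12 12 12 b0 9c bb 5b  |`l............
00000070  29 ce 4b 7c 1e ef ac ac  05 67 96 20 58 87 6a 74  |).K|.....g. X.
00000080  74 74 74 74 51 a5 97 81  b2 3d 41 0a c3 c6 e8     |ttttQ....=A...
                                                                           
                                                                           
                                                                           
                                                                           
                                                                           
                                                                           


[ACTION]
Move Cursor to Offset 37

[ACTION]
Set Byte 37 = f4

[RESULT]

00000000  25 50 44 46 2d 31 2e d8  15 7c 99 e0 5f 77 ab 6b  |%PDF-1...|.._w
00000010  cf 06 66 fd ef 8e fa 0b  2c c2 c2 c2 c2 c2 c2 c2  |..f.....,.....
00000020  c2 8c 59 ac 89 F4 2f a2  a2 a2 a2 a2 a2 a2 6a 1c  |..Y.../.......
00000030  1c 1a 44 4f 68 ec 3c 5d  57 42 53 2a 33 4a 4a 4a  |..DOh.<]WBS*3J
00000040  4a 4a 4a 6d 06 76 52 27  b4 a0 d2 f2 16 f5 5d 48  |JJJm.vR'......
00000050  7f a6 cc 99 c7 c7 c7 c7  c7 c7 c7 c6 5d 6d 01 8e  |............]m
00000060  60 6c d6 1b 1f 15 c8 a7  f2 12 12 12 b0 9c bb 5b  |`l............
00000070  29 ce 4b 7c 1e ef ac ac  05 67 96 20 58 87 6a 74  |).K|.....g. X.
00000080  74 74 74 74 51 a5 97 81  b2 3d 41 0a c3 c6 e8     |ttttQ....=A...
                                                                           
                                                                           
                                                                           
                                                                           
                                                                           
                                                                           
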